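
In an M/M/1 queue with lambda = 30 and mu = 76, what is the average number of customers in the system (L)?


rho = 30/76; L = rho/(1-rho) = 0.65

0.65


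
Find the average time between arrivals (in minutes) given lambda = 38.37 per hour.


Mean interarrival time = 60/lambda = 60/38.37 = 1.56 minutes

1.56 minutes


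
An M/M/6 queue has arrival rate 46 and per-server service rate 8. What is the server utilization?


rho = lambda/(c*mu) = 46/(6*8) = 0.9583

0.9583


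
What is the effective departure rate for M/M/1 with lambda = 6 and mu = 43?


For a stable queue (lambda < mu), throughput = lambda = 6 per hour

6 per hour


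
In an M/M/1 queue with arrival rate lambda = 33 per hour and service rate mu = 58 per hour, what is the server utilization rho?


rho = lambda/mu = 33/58 = 0.569

0.569


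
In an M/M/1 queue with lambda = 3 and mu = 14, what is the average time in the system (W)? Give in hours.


W = 1/(mu - lambda) = 1/(14 - 3) = 0.0909 hours

0.0909 hours


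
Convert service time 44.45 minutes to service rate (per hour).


mu = 60 / avg_service_time = 60 / 44.45 = 1.35 per hour

1.35 per hour


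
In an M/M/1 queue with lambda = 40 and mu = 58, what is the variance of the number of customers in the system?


rho = 40/58; Var(N) = rho/(1-rho)^2 = 7.16

7.16


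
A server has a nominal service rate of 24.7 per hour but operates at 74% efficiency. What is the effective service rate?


Effective rate = mu * efficiency = 24.7 * 0.74 = 18.28 per hour

18.28 per hour


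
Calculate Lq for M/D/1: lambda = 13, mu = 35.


M/D/1: Lq = rho^2 / (2*(1-rho)) where rho = 13/35; Lq = 0.11

0.11


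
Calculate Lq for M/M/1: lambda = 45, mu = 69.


rho = 45/69; Lq = rho^2/(1-rho) = 1.22

1.22


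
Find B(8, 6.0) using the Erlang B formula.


B(N,A) = (A^N/N!) / sum(A^k/k!, k=0..N) with N=8, A=6.0 = 0.1219

0.1219


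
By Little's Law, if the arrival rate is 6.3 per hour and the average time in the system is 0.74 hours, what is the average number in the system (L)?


L = lambda * W = 6.3 * 0.74 = 4.66

4.66


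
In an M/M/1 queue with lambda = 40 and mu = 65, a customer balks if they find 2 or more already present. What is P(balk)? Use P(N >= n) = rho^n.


P(N >= 2) = rho^2 = (40/65)^2 = 0.3787

0.3787


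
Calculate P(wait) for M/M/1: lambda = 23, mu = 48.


P(wait) = rho = lambda/mu = 23/48 = 0.4792

0.4792


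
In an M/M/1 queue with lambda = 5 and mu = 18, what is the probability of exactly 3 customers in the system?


rho = 5/18; P(n) = (1-rho)*rho^n = (1-5/18)*(5/18)^3 = 0.0155

0.0155


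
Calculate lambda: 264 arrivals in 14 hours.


lambda = total arrivals / time = 264 / 14 = 18.86 per hour

18.86 per hour


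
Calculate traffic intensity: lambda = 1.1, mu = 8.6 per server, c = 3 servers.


rho = lambda / (c * mu) = 1.1 / (3 * 8.6) = 0.0426

0.0426


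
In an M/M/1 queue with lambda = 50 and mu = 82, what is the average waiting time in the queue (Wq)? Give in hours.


rho = 50/82; Wq = rho/(mu - lambda) = 0.0191 hours

0.0191 hours


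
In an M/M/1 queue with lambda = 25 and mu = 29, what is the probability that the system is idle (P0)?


P0 = 1 - rho = 1 - 25/29 = 0.1379

0.1379


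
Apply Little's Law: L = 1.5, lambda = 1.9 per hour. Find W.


W = L / lambda = 1.5 / 1.9 = 0.7895 hours

0.7895 hours


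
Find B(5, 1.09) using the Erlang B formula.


B(N,A) = (A^N/N!) / sum(A^k/k!, k=0..N) with N=5, A=1.09 = 0.0043

0.0043


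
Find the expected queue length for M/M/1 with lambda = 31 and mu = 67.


rho = 31/67; Lq = rho^2/(1-rho) = 0.4

0.4


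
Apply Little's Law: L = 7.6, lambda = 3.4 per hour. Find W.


W = L / lambda = 7.6 / 3.4 = 2.2353 hours

2.2353 hours


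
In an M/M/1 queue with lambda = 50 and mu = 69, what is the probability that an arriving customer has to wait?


P(wait) = rho = lambda/mu = 50/69 = 0.7246

0.7246


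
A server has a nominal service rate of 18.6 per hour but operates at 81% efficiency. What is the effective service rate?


Effective rate = mu * efficiency = 18.6 * 0.81 = 15.07 per hour

15.07 per hour


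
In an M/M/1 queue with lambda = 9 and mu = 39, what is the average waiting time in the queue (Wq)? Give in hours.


rho = 9/39; Wq = rho/(mu - lambda) = 0.0077 hours

0.0077 hours


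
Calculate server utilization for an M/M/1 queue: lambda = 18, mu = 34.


rho = lambda/mu = 18/34 = 0.5294

0.5294


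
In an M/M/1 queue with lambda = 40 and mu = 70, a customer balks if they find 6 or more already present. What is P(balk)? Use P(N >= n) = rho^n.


P(N >= 6) = rho^6 = (40/70)^6 = 0.0348

0.0348


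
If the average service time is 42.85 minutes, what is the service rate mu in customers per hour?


mu = 60 / avg_service_time = 60 / 42.85 = 1.4 per hour

1.4 per hour


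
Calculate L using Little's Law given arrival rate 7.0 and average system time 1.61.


L = lambda * W = 7.0 * 1.61 = 11.27

11.27


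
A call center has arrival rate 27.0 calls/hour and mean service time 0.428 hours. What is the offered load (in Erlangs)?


Offered load a = lambda * E[S] = 27.0 * 0.428 = 11.56 Erlangs

11.56 Erlangs


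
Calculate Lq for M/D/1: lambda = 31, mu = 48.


M/D/1: Lq = rho^2 / (2*(1-rho)) where rho = 31/48; Lq = 0.59

0.59


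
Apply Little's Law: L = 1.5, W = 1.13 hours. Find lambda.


lambda = L / W = 1.5 / 1.13 = 1.33 per hour

1.33 per hour


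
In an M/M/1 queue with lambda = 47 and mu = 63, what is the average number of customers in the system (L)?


rho = 47/63; L = rho/(1-rho) = 2.94

2.94


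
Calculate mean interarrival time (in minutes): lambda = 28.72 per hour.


Mean interarrival time = 60/lambda = 60/28.72 = 2.09 minutes

2.09 minutes


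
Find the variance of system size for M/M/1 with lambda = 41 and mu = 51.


rho = 41/51; Var(N) = rho/(1-rho)^2 = 20.91

20.91


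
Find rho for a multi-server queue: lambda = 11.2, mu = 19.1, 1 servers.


rho = lambda / (c * mu) = 11.2 / (1 * 19.1) = 0.5864

0.5864


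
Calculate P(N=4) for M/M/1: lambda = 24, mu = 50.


rho = 24/50; P(n) = (1-rho)*rho^n = (1-24/50)*(24/50)^4 = 0.0276

0.0276


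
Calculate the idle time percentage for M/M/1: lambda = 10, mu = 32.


Idle fraction = (1 - rho) * 100 = (1 - 10/32) * 100 = 68.8%

68.8%


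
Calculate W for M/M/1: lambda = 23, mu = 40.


W = 1/(mu - lambda) = 1/(40 - 23) = 0.0588 hours

0.0588 hours


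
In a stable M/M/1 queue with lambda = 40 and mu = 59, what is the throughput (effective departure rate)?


For a stable queue (lambda < mu), throughput = lambda = 40 per hour

40 per hour


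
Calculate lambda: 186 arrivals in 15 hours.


lambda = total arrivals / time = 186 / 15 = 12.4 per hour

12.4 per hour


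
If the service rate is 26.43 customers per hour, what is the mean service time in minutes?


Mean service time = 60/mu = 60/26.43 = 2.27 minutes

2.27 minutes


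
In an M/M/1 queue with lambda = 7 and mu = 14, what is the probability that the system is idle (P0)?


P0 = 1 - rho = 1 - 7/14 = 0.5

0.5


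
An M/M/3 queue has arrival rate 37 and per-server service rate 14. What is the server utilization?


rho = lambda/(c*mu) = 37/(3*14) = 0.881

0.881


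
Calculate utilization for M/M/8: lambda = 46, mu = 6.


rho = lambda/(c*mu) = 46/(8*6) = 0.9583

0.9583


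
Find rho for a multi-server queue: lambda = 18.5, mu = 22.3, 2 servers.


rho = lambda / (c * mu) = 18.5 / (2 * 22.3) = 0.4148

0.4148


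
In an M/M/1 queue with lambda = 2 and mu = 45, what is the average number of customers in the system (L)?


rho = 2/45; L = rho/(1-rho) = 0.05

0.05


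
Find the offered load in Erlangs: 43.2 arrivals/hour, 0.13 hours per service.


Offered load a = lambda * E[S] = 43.2 * 0.13 = 5.62 Erlangs

5.62 Erlangs


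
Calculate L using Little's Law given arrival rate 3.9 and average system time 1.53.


L = lambda * W = 3.9 * 1.53 = 5.97

5.97


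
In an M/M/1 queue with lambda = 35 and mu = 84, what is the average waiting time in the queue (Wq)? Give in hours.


rho = 35/84; Wq = rho/(mu - lambda) = 0.0085 hours

0.0085 hours


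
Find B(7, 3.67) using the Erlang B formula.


B(N,A) = (A^N/N!) / sum(A^k/k!, k=0..N) with N=7, A=3.67 = 0.0469

0.0469


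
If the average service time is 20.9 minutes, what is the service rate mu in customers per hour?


mu = 60 / avg_service_time = 60 / 20.9 = 2.87 per hour

2.87 per hour


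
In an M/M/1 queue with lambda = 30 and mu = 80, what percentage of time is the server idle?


Idle fraction = (1 - rho) * 100 = (1 - 30/80) * 100 = 62.5%

62.5%


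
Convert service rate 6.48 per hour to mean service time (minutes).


Mean service time = 60/mu = 60/6.48 = 9.26 minutes

9.26 minutes


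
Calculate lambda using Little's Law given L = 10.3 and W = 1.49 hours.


lambda = L / W = 10.3 / 1.49 = 6.91 per hour

6.91 per hour


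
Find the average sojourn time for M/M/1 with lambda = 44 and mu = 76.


W = 1/(mu - lambda) = 1/(76 - 44) = 0.0313 hours

0.0313 hours


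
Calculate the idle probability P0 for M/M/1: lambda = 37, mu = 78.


P0 = 1 - rho = 1 - 37/78 = 0.5256

0.5256


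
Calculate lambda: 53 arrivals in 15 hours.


lambda = total arrivals / time = 53 / 15 = 3.53 per hour

3.53 per hour


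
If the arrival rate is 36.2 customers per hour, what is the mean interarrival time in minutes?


Mean interarrival time = 60/lambda = 60/36.2 = 1.66 minutes

1.66 minutes


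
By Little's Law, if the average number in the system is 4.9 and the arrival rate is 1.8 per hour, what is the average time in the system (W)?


W = L / lambda = 4.9 / 1.8 = 2.7222 hours

2.7222 hours


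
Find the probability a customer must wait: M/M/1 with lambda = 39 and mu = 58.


P(wait) = rho = lambda/mu = 39/58 = 0.6724

0.6724


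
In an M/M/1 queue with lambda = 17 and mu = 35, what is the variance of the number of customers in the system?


rho = 17/35; Var(N) = rho/(1-rho)^2 = 1.84

1.84


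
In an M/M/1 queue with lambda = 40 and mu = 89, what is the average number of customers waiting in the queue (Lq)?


rho = 40/89; Lq = rho^2/(1-rho) = 0.37

0.37


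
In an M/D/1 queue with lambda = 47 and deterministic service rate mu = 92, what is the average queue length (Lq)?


M/D/1: Lq = rho^2 / (2*(1-rho)) where rho = 47/92; Lq = 0.27

0.27


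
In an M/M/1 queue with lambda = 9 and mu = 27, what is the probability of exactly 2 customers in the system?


rho = 9/27; P(n) = (1-rho)*rho^n = (1-9/27)*(9/27)^2 = 0.0741

0.0741


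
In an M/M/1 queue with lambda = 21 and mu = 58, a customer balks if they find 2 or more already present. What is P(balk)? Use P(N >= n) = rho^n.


P(N >= 2) = rho^2 = (21/58)^2 = 0.1311

0.1311


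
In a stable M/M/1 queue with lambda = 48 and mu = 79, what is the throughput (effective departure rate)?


For a stable queue (lambda < mu), throughput = lambda = 48 per hour

48 per hour


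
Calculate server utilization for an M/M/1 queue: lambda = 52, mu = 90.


rho = lambda/mu = 52/90 = 0.5778

0.5778


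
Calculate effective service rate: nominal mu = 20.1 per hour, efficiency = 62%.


Effective rate = mu * efficiency = 20.1 * 0.62 = 12.46 per hour

12.46 per hour


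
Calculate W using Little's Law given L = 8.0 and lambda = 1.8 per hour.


W = L / lambda = 8.0 / 1.8 = 4.4444 hours

4.4444 hours


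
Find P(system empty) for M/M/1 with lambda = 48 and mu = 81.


P0 = 1 - rho = 1 - 48/81 = 0.4074

0.4074


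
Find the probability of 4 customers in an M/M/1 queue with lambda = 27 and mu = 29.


rho = 27/29; P(n) = (1-rho)*rho^n = (1-27/29)*(27/29)^4 = 0.0518

0.0518


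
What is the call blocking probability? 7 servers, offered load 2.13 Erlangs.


B(N,A) = (A^N/N!) / sum(A^k/k!, k=0..N) with N=7, A=2.13 = 0.0047

0.0047


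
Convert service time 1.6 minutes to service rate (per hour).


mu = 60 / avg_service_time = 60 / 1.6 = 37.5 per hour

37.5 per hour


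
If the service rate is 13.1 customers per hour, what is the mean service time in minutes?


Mean service time = 60/mu = 60/13.1 = 4.58 minutes

4.58 minutes


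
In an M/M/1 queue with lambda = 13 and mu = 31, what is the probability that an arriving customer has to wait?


P(wait) = rho = lambda/mu = 13/31 = 0.4194

0.4194


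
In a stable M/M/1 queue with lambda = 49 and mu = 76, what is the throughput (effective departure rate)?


For a stable queue (lambda < mu), throughput = lambda = 49 per hour

49 per hour


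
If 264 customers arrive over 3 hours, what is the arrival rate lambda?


lambda = total arrivals / time = 264 / 3 = 88.0 per hour

88.0 per hour


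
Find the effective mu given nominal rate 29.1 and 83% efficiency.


Effective rate = mu * efficiency = 29.1 * 0.83 = 24.15 per hour

24.15 per hour


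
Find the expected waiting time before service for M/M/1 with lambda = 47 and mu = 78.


rho = 47/78; Wq = rho/(mu - lambda) = 0.0194 hours

0.0194 hours


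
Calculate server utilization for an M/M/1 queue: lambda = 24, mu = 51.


rho = lambda/mu = 24/51 = 0.4706

0.4706


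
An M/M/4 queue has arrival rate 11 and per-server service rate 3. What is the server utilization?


rho = lambda/(c*mu) = 11/(4*3) = 0.9167

0.9167


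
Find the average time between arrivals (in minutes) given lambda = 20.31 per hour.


Mean interarrival time = 60/lambda = 60/20.31 = 2.95 minutes

2.95 minutes


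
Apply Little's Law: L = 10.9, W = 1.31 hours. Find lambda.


lambda = L / W = 10.9 / 1.31 = 8.32 per hour

8.32 per hour


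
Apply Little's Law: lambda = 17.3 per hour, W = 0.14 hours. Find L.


L = lambda * W = 17.3 * 0.14 = 2.42

2.42


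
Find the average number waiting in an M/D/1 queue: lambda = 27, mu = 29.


M/D/1: Lq = rho^2 / (2*(1-rho)) where rho = 27/29; Lq = 6.28

6.28


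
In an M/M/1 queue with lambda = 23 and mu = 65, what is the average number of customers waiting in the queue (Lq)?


rho = 23/65; Lq = rho^2/(1-rho) = 0.19

0.19


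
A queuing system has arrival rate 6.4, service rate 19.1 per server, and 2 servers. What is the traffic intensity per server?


rho = lambda / (c * mu) = 6.4 / (2 * 19.1) = 0.1675

0.1675


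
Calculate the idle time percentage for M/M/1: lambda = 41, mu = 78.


Idle fraction = (1 - rho) * 100 = (1 - 41/78) * 100 = 47.4%

47.4%


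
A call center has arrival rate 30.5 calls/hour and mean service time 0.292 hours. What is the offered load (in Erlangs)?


Offered load a = lambda * E[S] = 30.5 * 0.292 = 8.91 Erlangs

8.91 Erlangs


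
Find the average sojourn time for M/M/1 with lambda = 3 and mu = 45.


W = 1/(mu - lambda) = 1/(45 - 3) = 0.0238 hours

0.0238 hours


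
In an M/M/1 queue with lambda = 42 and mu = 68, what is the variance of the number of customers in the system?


rho = 42/68; Var(N) = rho/(1-rho)^2 = 4.22

4.22


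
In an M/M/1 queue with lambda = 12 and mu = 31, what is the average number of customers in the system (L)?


rho = 12/31; L = rho/(1-rho) = 0.63

0.63


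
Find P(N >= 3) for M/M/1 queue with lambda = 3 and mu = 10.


P(N >= 3) = rho^3 = (3/10)^3 = 0.027

0.027


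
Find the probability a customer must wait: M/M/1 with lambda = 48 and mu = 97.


P(wait) = rho = lambda/mu = 48/97 = 0.4948

0.4948


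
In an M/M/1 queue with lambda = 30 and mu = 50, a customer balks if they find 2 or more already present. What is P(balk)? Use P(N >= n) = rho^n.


P(N >= 2) = rho^2 = (30/50)^2 = 0.36

0.36


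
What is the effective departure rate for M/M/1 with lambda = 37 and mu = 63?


For a stable queue (lambda < mu), throughput = lambda = 37 per hour

37 per hour


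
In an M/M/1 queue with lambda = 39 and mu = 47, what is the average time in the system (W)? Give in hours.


W = 1/(mu - lambda) = 1/(47 - 39) = 0.125 hours

0.125 hours


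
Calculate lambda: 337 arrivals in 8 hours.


lambda = total arrivals / time = 337 / 8 = 42.13 per hour

42.13 per hour


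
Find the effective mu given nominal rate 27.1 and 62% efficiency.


Effective rate = mu * efficiency = 27.1 * 0.62 = 16.8 per hour

16.8 per hour


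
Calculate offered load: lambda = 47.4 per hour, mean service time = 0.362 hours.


Offered load a = lambda * E[S] = 47.4 * 0.362 = 17.16 Erlangs

17.16 Erlangs


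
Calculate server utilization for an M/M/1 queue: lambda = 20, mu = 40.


rho = lambda/mu = 20/40 = 0.5

0.5


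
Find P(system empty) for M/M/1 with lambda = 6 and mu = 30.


P0 = 1 - rho = 1 - 6/30 = 0.8

0.8


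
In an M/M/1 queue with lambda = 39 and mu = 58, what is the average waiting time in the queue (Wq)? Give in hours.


rho = 39/58; Wq = rho/(mu - lambda) = 0.0354 hours

0.0354 hours


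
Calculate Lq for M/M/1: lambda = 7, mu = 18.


rho = 7/18; Lq = rho^2/(1-rho) = 0.25

0.25


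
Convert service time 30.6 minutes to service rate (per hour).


mu = 60 / avg_service_time = 60 / 30.6 = 1.96 per hour

1.96 per hour


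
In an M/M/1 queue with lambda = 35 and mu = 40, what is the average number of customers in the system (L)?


rho = 35/40; L = rho/(1-rho) = 7.0

7.0


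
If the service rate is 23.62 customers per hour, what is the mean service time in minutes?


Mean service time = 60/mu = 60/23.62 = 2.54 minutes

2.54 minutes


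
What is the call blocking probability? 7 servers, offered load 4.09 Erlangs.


B(N,A) = (A^N/N!) / sum(A^k/k!, k=0..N) with N=7, A=4.09 = 0.0674

0.0674


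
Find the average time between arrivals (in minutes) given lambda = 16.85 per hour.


Mean interarrival time = 60/lambda = 60/16.85 = 3.56 minutes

3.56 minutes


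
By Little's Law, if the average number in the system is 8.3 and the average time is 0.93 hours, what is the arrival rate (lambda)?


lambda = L / W = 8.3 / 0.93 = 8.92 per hour

8.92 per hour


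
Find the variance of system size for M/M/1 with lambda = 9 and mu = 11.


rho = 9/11; Var(N) = rho/(1-rho)^2 = 24.75

24.75


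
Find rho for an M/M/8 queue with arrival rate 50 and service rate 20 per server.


rho = lambda/(c*mu) = 50/(8*20) = 0.3125

0.3125


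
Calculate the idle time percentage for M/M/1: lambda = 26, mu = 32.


Idle fraction = (1 - rho) * 100 = (1 - 26/32) * 100 = 18.8%

18.8%


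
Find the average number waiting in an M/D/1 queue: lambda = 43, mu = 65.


M/D/1: Lq = rho^2 / (2*(1-rho)) where rho = 43/65; Lq = 0.65

0.65


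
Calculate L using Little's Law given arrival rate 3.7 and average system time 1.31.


L = lambda * W = 3.7 * 1.31 = 4.85

4.85


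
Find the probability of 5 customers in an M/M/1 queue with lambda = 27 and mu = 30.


rho = 27/30; P(n) = (1-rho)*rho^n = (1-27/30)*(27/30)^5 = 0.059

0.059


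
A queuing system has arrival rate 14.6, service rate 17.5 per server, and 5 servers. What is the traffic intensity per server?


rho = lambda / (c * mu) = 14.6 / (5 * 17.5) = 0.1669

0.1669


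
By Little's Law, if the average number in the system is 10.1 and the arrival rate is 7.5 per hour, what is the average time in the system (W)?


W = L / lambda = 10.1 / 7.5 = 1.3467 hours

1.3467 hours


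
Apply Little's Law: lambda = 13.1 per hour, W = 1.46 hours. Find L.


L = lambda * W = 13.1 * 1.46 = 19.13

19.13


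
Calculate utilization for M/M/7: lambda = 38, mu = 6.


rho = lambda/(c*mu) = 38/(7*6) = 0.9048

0.9048


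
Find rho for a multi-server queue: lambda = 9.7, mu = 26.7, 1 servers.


rho = lambda / (c * mu) = 9.7 / (1 * 26.7) = 0.3633

0.3633


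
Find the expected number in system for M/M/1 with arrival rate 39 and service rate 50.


rho = 39/50; L = rho/(1-rho) = 3.55

3.55


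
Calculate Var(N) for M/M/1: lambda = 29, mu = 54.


rho = 29/54; Var(N) = rho/(1-rho)^2 = 2.51

2.51


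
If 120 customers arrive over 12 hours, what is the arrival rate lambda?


lambda = total arrivals / time = 120 / 12 = 10.0 per hour

10.0 per hour


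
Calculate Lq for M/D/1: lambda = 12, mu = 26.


M/D/1: Lq = rho^2 / (2*(1-rho)) where rho = 12/26; Lq = 0.2

0.2


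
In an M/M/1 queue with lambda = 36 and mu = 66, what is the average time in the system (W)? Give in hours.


W = 1/(mu - lambda) = 1/(66 - 36) = 0.0333 hours

0.0333 hours


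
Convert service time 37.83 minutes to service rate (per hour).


mu = 60 / avg_service_time = 60 / 37.83 = 1.59 per hour

1.59 per hour


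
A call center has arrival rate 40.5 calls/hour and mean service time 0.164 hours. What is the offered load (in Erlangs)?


Offered load a = lambda * E[S] = 40.5 * 0.164 = 6.64 Erlangs

6.64 Erlangs


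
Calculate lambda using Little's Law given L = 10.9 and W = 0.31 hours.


lambda = L / W = 10.9 / 0.31 = 35.16 per hour

35.16 per hour


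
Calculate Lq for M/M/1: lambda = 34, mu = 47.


rho = 34/47; Lq = rho^2/(1-rho) = 1.89

1.89


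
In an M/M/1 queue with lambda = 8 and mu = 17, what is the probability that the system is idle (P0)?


P0 = 1 - rho = 1 - 8/17 = 0.5294

0.5294


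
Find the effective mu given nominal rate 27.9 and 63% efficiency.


Effective rate = mu * efficiency = 27.9 * 0.63 = 17.58 per hour

17.58 per hour


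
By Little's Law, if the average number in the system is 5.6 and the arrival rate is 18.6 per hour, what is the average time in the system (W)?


W = L / lambda = 5.6 / 18.6 = 0.3011 hours

0.3011 hours


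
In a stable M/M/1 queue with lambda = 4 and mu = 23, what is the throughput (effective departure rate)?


For a stable queue (lambda < mu), throughput = lambda = 4 per hour

4 per hour


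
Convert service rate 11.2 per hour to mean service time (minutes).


Mean service time = 60/mu = 60/11.2 = 5.36 minutes

5.36 minutes


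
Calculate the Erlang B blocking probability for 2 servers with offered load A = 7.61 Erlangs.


B(N,A) = (A^N/N!) / sum(A^k/k!, k=0..N) with N=2, A=7.61 = 0.7708

0.7708


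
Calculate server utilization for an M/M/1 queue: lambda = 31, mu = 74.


rho = lambda/mu = 31/74 = 0.4189

0.4189


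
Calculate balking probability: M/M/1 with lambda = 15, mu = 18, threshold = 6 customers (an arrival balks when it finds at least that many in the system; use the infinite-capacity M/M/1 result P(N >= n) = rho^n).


P(N >= 6) = rho^6 = (15/18)^6 = 0.3349

0.3349


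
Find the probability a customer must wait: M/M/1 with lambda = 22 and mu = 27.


P(wait) = rho = lambda/mu = 22/27 = 0.8148

0.8148


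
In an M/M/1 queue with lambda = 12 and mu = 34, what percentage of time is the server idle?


Idle fraction = (1 - rho) * 100 = (1 - 12/34) * 100 = 64.7%

64.7%


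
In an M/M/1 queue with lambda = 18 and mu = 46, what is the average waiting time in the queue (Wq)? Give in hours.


rho = 18/46; Wq = rho/(mu - lambda) = 0.014 hours

0.014 hours


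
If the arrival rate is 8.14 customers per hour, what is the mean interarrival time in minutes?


Mean interarrival time = 60/lambda = 60/8.14 = 7.37 minutes

7.37 minutes


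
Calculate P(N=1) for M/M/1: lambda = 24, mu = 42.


rho = 24/42; P(n) = (1-rho)*rho^n = (1-24/42)*(24/42)^1 = 0.2449

0.2449


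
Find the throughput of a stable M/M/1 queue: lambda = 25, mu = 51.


For a stable queue (lambda < mu), throughput = lambda = 25 per hour

25 per hour


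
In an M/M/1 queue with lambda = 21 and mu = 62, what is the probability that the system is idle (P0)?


P0 = 1 - rho = 1 - 21/62 = 0.6613

0.6613


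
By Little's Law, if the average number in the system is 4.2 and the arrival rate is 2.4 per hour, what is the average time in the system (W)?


W = L / lambda = 4.2 / 2.4 = 1.75 hours

1.75 hours


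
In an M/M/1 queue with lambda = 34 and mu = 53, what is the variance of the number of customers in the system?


rho = 34/53; Var(N) = rho/(1-rho)^2 = 4.99

4.99


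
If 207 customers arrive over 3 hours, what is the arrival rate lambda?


lambda = total arrivals / time = 207 / 3 = 69.0 per hour

69.0 per hour


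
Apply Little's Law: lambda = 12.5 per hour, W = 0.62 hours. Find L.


L = lambda * W = 12.5 * 0.62 = 7.75

7.75


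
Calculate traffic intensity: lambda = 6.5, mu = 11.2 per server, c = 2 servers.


rho = lambda / (c * mu) = 6.5 / (2 * 11.2) = 0.2902

0.2902


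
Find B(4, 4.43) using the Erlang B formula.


B(N,A) = (A^N/N!) / sum(A^k/k!, k=0..N) with N=4, A=4.43 = 0.3505

0.3505


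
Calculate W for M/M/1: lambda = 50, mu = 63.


W = 1/(mu - lambda) = 1/(63 - 50) = 0.0769 hours

0.0769 hours


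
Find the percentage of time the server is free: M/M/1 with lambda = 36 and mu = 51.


Idle fraction = (1 - rho) * 100 = (1 - 36/51) * 100 = 29.4%

29.4%


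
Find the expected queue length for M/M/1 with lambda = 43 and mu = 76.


rho = 43/76; Lq = rho^2/(1-rho) = 0.74

0.74


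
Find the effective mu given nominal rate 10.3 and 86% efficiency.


Effective rate = mu * efficiency = 10.3 * 0.86 = 8.86 per hour

8.86 per hour


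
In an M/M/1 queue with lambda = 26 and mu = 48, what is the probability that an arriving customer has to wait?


P(wait) = rho = lambda/mu = 26/48 = 0.5417

0.5417


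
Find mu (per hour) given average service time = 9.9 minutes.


mu = 60 / avg_service_time = 60 / 9.9 = 6.06 per hour

6.06 per hour


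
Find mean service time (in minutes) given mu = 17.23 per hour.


Mean service time = 60/mu = 60/17.23 = 3.48 minutes

3.48 minutes


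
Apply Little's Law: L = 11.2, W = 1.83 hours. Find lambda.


lambda = L / W = 11.2 / 1.83 = 6.12 per hour

6.12 per hour


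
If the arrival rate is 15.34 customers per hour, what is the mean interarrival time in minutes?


Mean interarrival time = 60/lambda = 60/15.34 = 3.91 minutes

3.91 minutes


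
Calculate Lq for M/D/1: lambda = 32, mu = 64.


M/D/1: Lq = rho^2 / (2*(1-rho)) where rho = 32/64; Lq = 0.25

0.25


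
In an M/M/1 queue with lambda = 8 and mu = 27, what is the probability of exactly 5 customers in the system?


rho = 8/27; P(n) = (1-rho)*rho^n = (1-8/27)*(8/27)^5 = 0.0016

0.0016


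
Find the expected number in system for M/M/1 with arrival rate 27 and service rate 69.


rho = 27/69; L = rho/(1-rho) = 0.64

0.64


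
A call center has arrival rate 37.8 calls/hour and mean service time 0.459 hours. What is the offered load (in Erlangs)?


Offered load a = lambda * E[S] = 37.8 * 0.459 = 17.35 Erlangs

17.35 Erlangs


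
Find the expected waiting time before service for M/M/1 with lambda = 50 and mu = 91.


rho = 50/91; Wq = rho/(mu - lambda) = 0.0134 hours

0.0134 hours


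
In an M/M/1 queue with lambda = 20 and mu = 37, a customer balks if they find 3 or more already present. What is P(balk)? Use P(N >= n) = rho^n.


P(N >= 3) = rho^3 = (20/37)^3 = 0.1579

0.1579


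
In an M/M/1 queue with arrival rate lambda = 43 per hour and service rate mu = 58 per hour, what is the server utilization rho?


rho = lambda/mu = 43/58 = 0.7414

0.7414


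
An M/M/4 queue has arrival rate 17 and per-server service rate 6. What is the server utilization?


rho = lambda/(c*mu) = 17/(4*6) = 0.7083

0.7083


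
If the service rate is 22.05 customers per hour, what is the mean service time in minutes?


Mean service time = 60/mu = 60/22.05 = 2.72 minutes

2.72 minutes


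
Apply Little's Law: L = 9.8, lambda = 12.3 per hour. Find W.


W = L / lambda = 9.8 / 12.3 = 0.7967 hours

0.7967 hours


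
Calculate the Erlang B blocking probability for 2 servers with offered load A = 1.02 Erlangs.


B(N,A) = (A^N/N!) / sum(A^k/k!, k=0..N) with N=2, A=1.02 = 0.2048

0.2048


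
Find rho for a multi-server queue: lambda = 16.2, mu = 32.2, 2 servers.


rho = lambda / (c * mu) = 16.2 / (2 * 32.2) = 0.2516

0.2516


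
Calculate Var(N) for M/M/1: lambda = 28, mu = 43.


rho = 28/43; Var(N) = rho/(1-rho)^2 = 5.35

5.35


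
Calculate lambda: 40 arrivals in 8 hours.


lambda = total arrivals / time = 40 / 8 = 5.0 per hour

5.0 per hour


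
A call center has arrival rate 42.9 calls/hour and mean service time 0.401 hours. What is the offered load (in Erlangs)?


Offered load a = lambda * E[S] = 42.9 * 0.401 = 17.2 Erlangs

17.2 Erlangs


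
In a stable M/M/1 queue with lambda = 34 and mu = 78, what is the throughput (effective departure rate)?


For a stable queue (lambda < mu), throughput = lambda = 34 per hour

34 per hour


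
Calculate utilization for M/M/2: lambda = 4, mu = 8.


rho = lambda/(c*mu) = 4/(2*8) = 0.25

0.25


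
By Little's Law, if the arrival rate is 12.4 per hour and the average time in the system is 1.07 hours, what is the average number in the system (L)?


L = lambda * W = 12.4 * 1.07 = 13.27

13.27


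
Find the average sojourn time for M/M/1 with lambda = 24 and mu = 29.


W = 1/(mu - lambda) = 1/(29 - 24) = 0.2 hours

0.2 hours


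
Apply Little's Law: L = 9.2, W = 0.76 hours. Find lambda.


lambda = L / W = 9.2 / 0.76 = 12.11 per hour

12.11 per hour


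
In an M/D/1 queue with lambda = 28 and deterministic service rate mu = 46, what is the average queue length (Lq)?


M/D/1: Lq = rho^2 / (2*(1-rho)) where rho = 28/46; Lq = 0.47

0.47


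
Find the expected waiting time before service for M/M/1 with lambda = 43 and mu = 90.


rho = 43/90; Wq = rho/(mu - lambda) = 0.0102 hours

0.0102 hours


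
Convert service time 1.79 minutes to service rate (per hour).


mu = 60 / avg_service_time = 60 / 1.79 = 33.52 per hour

33.52 per hour


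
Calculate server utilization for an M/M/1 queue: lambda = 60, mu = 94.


rho = lambda/mu = 60/94 = 0.6383

0.6383


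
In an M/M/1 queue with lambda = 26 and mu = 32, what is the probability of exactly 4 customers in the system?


rho = 26/32; P(n) = (1-rho)*rho^n = (1-26/32)*(26/32)^4 = 0.0817

0.0817


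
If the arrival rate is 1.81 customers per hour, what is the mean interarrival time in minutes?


Mean interarrival time = 60/lambda = 60/1.81 = 33.15 minutes

33.15 minutes


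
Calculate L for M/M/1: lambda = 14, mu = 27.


rho = 14/27; L = rho/(1-rho) = 1.08

1.08


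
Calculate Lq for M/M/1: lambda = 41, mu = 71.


rho = 41/71; Lq = rho^2/(1-rho) = 0.79

0.79


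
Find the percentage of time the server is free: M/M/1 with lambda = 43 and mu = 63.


Idle fraction = (1 - rho) * 100 = (1 - 43/63) * 100 = 31.7%

31.7%


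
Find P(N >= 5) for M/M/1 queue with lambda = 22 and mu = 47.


P(N >= 5) = rho^5 = (22/47)^5 = 0.0225

0.0225


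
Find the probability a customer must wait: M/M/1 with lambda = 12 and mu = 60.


P(wait) = rho = lambda/mu = 12/60 = 0.2

0.2


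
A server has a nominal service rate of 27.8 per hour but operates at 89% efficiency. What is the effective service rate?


Effective rate = mu * efficiency = 27.8 * 0.89 = 24.74 per hour

24.74 per hour


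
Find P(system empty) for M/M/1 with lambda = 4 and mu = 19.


P0 = 1 - rho = 1 - 4/19 = 0.7895

0.7895


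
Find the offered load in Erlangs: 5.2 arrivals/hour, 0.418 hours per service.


Offered load a = lambda * E[S] = 5.2 * 0.418 = 2.17 Erlangs

2.17 Erlangs


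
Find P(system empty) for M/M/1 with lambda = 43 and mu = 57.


P0 = 1 - rho = 1 - 43/57 = 0.2456

0.2456


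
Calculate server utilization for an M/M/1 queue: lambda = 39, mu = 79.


rho = lambda/mu = 39/79 = 0.4937

0.4937


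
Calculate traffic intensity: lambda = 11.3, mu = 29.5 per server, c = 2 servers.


rho = lambda / (c * mu) = 11.3 / (2 * 29.5) = 0.1915

0.1915


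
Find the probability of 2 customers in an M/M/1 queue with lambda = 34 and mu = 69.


rho = 34/69; P(n) = (1-rho)*rho^n = (1-34/69)*(34/69)^2 = 0.1232

0.1232


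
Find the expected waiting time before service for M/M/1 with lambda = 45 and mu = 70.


rho = 45/70; Wq = rho/(mu - lambda) = 0.0257 hours

0.0257 hours


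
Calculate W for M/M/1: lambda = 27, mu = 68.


W = 1/(mu - lambda) = 1/(68 - 27) = 0.0244 hours

0.0244 hours


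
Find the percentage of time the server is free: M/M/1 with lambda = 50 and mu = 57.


Idle fraction = (1 - rho) * 100 = (1 - 50/57) * 100 = 12.3%

12.3%


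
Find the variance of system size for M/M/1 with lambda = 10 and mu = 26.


rho = 10/26; Var(N) = rho/(1-rho)^2 = 1.02

1.02


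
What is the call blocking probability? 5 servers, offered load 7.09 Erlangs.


B(N,A) = (A^N/N!) / sum(A^k/k!, k=0..N) with N=5, A=7.09 = 0.43

0.43


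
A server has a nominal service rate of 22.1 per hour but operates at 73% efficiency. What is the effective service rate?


Effective rate = mu * efficiency = 22.1 * 0.73 = 16.13 per hour

16.13 per hour


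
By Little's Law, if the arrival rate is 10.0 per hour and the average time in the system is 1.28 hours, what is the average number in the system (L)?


L = lambda * W = 10.0 * 1.28 = 12.8

12.8


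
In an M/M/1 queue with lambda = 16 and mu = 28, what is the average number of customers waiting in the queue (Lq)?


rho = 16/28; Lq = rho^2/(1-rho) = 0.76

0.76


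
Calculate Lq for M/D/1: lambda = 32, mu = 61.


M/D/1: Lq = rho^2 / (2*(1-rho)) where rho = 32/61; Lq = 0.29

0.29


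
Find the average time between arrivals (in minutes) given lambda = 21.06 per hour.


Mean interarrival time = 60/lambda = 60/21.06 = 2.85 minutes

2.85 minutes


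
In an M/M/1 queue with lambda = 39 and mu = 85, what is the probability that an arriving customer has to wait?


P(wait) = rho = lambda/mu = 39/85 = 0.4588

0.4588


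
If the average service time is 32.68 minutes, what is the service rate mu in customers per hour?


mu = 60 / avg_service_time = 60 / 32.68 = 1.84 per hour

1.84 per hour


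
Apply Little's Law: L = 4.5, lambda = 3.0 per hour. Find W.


W = L / lambda = 4.5 / 3.0 = 1.5 hours

1.5 hours


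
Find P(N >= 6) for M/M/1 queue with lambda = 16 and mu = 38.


P(N >= 6) = rho^6 = (16/38)^6 = 0.0056

0.0056


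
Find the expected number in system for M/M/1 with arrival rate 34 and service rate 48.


rho = 34/48; L = rho/(1-rho) = 2.43

2.43


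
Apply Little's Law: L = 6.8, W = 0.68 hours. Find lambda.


lambda = L / W = 6.8 / 0.68 = 10.0 per hour

10.0 per hour


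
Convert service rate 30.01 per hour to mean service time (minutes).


Mean service time = 60/mu = 60/30.01 = 2.0 minutes

2.0 minutes


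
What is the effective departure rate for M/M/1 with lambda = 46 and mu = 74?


For a stable queue (lambda < mu), throughput = lambda = 46 per hour

46 per hour


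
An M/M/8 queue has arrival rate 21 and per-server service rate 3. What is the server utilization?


rho = lambda/(c*mu) = 21/(8*3) = 0.875

0.875


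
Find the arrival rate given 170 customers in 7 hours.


lambda = total arrivals / time = 170 / 7 = 24.29 per hour

24.29 per hour


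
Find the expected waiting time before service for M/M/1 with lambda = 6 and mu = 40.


rho = 6/40; Wq = rho/(mu - lambda) = 0.0044 hours

0.0044 hours


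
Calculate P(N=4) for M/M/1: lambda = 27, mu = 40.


rho = 27/40; P(n) = (1-rho)*rho^n = (1-27/40)*(27/40)^4 = 0.0675

0.0675


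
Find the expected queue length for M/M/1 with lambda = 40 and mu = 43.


rho = 40/43; Lq = rho^2/(1-rho) = 12.4

12.4


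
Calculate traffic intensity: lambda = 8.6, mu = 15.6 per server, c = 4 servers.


rho = lambda / (c * mu) = 8.6 / (4 * 15.6) = 0.1378

0.1378


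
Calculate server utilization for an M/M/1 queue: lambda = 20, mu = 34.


rho = lambda/mu = 20/34 = 0.5882

0.5882


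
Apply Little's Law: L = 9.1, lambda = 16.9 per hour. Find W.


W = L / lambda = 9.1 / 16.9 = 0.5385 hours

0.5385 hours


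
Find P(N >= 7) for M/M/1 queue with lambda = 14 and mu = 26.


P(N >= 7) = rho^7 = (14/26)^7 = 0.0131

0.0131


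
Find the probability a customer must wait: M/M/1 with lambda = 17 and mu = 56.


P(wait) = rho = lambda/mu = 17/56 = 0.3036

0.3036


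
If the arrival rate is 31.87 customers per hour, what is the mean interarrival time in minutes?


Mean interarrival time = 60/lambda = 60/31.87 = 1.88 minutes

1.88 minutes


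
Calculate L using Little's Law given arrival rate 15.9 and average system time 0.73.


L = lambda * W = 15.9 * 0.73 = 11.61

11.61


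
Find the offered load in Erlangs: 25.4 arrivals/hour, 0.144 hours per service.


Offered load a = lambda * E[S] = 25.4 * 0.144 = 3.66 Erlangs

3.66 Erlangs


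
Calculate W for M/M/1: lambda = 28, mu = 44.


W = 1/(mu - lambda) = 1/(44 - 28) = 0.0625 hours

0.0625 hours


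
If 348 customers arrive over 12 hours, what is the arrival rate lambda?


lambda = total arrivals / time = 348 / 12 = 29.0 per hour

29.0 per hour


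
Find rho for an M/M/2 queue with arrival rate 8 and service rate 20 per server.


rho = lambda/(c*mu) = 8/(2*20) = 0.2

0.2


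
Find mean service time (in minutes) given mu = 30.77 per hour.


Mean service time = 60/mu = 60/30.77 = 1.95 minutes

1.95 minutes


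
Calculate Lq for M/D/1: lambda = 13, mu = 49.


M/D/1: Lq = rho^2 / (2*(1-rho)) where rho = 13/49; Lq = 0.05

0.05


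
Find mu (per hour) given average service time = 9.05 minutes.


mu = 60 / avg_service_time = 60 / 9.05 = 6.63 per hour

6.63 per hour


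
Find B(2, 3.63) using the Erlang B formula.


B(N,A) = (A^N/N!) / sum(A^k/k!, k=0..N) with N=2, A=3.63 = 0.5873

0.5873


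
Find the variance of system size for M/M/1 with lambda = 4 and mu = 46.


rho = 4/46; Var(N) = rho/(1-rho)^2 = 0.1

0.1


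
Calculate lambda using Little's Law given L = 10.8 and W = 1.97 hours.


lambda = L / W = 10.8 / 1.97 = 5.48 per hour

5.48 per hour


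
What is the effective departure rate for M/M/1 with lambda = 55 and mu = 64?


For a stable queue (lambda < mu), throughput = lambda = 55 per hour

55 per hour


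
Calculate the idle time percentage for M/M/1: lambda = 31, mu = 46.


Idle fraction = (1 - rho) * 100 = (1 - 31/46) * 100 = 32.6%

32.6%


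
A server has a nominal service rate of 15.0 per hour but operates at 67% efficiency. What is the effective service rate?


Effective rate = mu * efficiency = 15.0 * 0.67 = 10.05 per hour

10.05 per hour


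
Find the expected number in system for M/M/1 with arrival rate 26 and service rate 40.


rho = 26/40; L = rho/(1-rho) = 1.86

1.86


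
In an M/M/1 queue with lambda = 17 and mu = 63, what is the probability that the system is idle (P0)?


P0 = 1 - rho = 1 - 17/63 = 0.7302

0.7302


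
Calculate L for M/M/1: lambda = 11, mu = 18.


rho = 11/18; L = rho/(1-rho) = 1.57

1.57


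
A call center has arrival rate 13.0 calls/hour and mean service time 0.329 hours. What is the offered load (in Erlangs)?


Offered load a = lambda * E[S] = 13.0 * 0.329 = 4.28 Erlangs

4.28 Erlangs


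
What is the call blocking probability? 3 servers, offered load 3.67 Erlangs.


B(N,A) = (A^N/N!) / sum(A^k/k!, k=0..N) with N=3, A=3.67 = 0.4194

0.4194


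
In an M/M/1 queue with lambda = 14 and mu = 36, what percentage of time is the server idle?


Idle fraction = (1 - rho) * 100 = (1 - 14/36) * 100 = 61.1%

61.1%
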